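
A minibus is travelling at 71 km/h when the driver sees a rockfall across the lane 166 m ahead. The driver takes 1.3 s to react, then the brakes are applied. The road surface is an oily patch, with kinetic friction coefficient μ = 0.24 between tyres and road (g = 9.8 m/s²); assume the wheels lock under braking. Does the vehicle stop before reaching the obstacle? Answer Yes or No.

Yes

71 km/h ÷ 3.6 = 19.7222 m/s.
a = μg = 0.24 × 9.8 = 2.352 m/s².
Reaction distance = 19.7222 × 1.3 = 25.639 m.
Braking distance = v²/(2a) = 388.965 / 4.704 = 82.688 m.
Total stopping distance = 25.639 + 82.688 = 108.327 m, vs 166 m available — it stops with 166 − 108.327 = 57.673 m to spare.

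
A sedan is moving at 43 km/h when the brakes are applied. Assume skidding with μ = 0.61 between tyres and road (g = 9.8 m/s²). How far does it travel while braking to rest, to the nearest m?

43 km/h ÷ 3.6 = 11.9444 m/s.
a = μg = 0.61 × 9.8 = 5.978 m/s².
Braking distance = v²/(2a) = 11.9444² / (2 × 5.978) = 142.669 / 11.956 = 11.933 m.

Braking distance ≈ 12 m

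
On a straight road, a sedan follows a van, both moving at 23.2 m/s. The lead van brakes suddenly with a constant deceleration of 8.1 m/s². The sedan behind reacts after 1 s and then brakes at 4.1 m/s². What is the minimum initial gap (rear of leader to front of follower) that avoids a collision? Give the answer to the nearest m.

Minimum gap ≈ 56 m

Leader travels v²/(2a_L) = 538.240 / 16.200 = 33.225 m before stopping.
Follower covers v·t_r = 23.2000 × 1 = 23.200 m while reacting, then v²/(2a_F) = 538.240 / 8.200 = 65.639 m while braking, for a total of 23.200 + 65.639 = 88.839 m.
Since a_F ≤ a_L and the follower starts braking later, the follower is never slower than the leader, so the closest approach is when both have stopped.
Minimum gap = 88.839 − 33.225 = 55.614 m.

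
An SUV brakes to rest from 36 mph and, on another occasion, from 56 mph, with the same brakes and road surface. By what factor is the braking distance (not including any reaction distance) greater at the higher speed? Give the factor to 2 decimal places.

Factor ≈ 2.42

Braking distance d = v²/(2a), so with a fixed, d ∝ v².
Factor = (56/36)² = 1.5556² = 2.4199.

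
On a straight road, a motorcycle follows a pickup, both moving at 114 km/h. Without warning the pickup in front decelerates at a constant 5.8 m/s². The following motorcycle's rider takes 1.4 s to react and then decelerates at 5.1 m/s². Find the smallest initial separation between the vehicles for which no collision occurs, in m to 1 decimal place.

114 km/h ÷ 3.6 = 31.6667 m/s.
Leader travels v²/(2a_L) = 1002.780 / 11.600 = 86.447 m before stopping.
Follower covers v·t_r = 31.6667 × 1.4 = 44.333 m while reacting, then v²/(2a_F) = 1002.780 / 10.200 = 98.312 m while braking, for a total of 44.333 + 98.312 = 142.645 m.
Since a_F ≤ a_L and the follower starts braking later, the follower is never slower than the leader, so the closest approach is when both have stopped.
Minimum gap = 142.645 − 86.447 = 56.198 m.

Minimum gap ≈ 56.2 m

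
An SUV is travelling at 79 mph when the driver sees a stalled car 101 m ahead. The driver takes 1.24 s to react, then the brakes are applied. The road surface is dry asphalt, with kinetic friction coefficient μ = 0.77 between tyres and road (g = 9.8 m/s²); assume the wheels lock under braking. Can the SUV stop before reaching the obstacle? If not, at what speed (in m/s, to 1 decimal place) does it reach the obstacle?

No — it strikes the obstacle at 19.6 m/s

79 mph × 0.44704 = 35.3162 m/s.
a = μg = 0.77 × 9.8 = 7.546 m/s².
Reaction distance = 35.3162 × 1.24 = 43.792 m.
Braking distance needed to stop: v²/(2a) = 1247.234 / 15.092 = 82.642 m, so total needed = 43.792 + 82.642 = 126.434 m > 101 m — it cannot stop.
Distance remaining when braking begins: 101 − 43.792 = 57.208 m.
v² = v₀² − 2a·d = 1247.234 − 2 × 7.546 × 57.208 = 383.851 m²/s².
v = √383.851 = 19.592 m/s.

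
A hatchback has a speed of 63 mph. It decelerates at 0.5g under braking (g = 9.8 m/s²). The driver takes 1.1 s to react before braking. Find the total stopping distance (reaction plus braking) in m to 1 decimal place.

Total stopping distance ≈ 111.9 m

63 mph × 0.44704 = 28.1635 m/s.
a = 0.5 × 9.8 = 4.900 m/s².
Reaction distance = v·t_r = 28.1635 × 1.1 = 30.980 m.
Braking distance = v²/(2a) = 28.1635² / (2 × 4.900) = 793.183 / 9.800 = 80.937 m.
Total = 30.980 + 80.937 = 111.917 m.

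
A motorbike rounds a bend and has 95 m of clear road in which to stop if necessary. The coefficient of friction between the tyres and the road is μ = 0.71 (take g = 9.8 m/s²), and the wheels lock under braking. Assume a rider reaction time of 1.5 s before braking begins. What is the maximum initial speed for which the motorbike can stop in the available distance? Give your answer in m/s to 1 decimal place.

Maximum speed ≈ 27.4 m/s

a = μg = 0.71 × 9.8 = 6.958 m/s².
Stopping distance: v·t_r + v²/(2a) = 95 with t_r = 1.5 s and a = 6.958 m/s².
So v² + 20.874 v − 1322.02 = 0.
Positive root: v = −a·t_r + √((a·t_r)² + 2a·d) = −10.437 + √(108.931 + 1322.02) = 27.3909 m/s.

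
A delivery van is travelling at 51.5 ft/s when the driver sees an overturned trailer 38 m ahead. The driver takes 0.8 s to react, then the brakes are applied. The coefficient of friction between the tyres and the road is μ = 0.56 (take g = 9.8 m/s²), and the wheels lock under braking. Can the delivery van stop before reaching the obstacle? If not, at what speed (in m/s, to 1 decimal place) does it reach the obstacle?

Yes — it stops about 3.0 m short of the obstacle, so it never reaches it

51.5 ft/s × 0.3048 = 15.6972 m/s.
a = μg = 0.56 × 9.8 = 5.488 m/s².
Reaction distance = 15.6972 × 0.8 = 12.558 m.
Braking distance = v²/(2a) = 246.402 / 10.976 = 22.449 m.
Total stopping distance = 12.558 + 22.449 = 35.007 m, vs 38 m available — it stops with 38 − 35.007 = 2.993 m to spare.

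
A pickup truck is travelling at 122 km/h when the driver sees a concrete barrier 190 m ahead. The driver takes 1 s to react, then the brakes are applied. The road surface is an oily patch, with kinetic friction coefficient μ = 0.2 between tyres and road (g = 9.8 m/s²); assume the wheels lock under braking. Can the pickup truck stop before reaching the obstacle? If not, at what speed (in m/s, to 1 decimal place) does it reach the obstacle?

No — it strikes the obstacle at 23.2 m/s

122 km/h ÷ 3.6 = 33.8889 m/s.
a = μg = 0.2 × 9.8 = 1.960 m/s².
Reaction distance = 33.8889 × 1 = 33.889 m.
Braking distance needed to stop: v²/(2a) = 1148.458 / 3.920 = 292.974 m, so total needed = 33.889 + 292.974 = 326.863 m > 190 m — it cannot stop.
Distance remaining when braking begins: 190 − 33.889 = 156.111 m.
v² = v₀² − 2a·d = 1148.458 − 2 × 1.960 × 156.111 = 536.503 m²/s².
v = √536.503 = 23.163 m/s.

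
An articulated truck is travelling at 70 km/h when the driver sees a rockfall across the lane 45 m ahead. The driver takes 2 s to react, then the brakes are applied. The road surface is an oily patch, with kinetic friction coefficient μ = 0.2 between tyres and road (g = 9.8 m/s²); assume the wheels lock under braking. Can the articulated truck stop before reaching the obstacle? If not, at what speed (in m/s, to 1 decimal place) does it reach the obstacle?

No — it strikes the obstacle at 18.8 m/s

70 km/h ÷ 3.6 = 19.4444 m/s.
a = μg = 0.2 × 9.8 = 1.960 m/s².
Reaction distance = 19.4444 × 2 = 38.889 m.
Braking distance needed to stop: v²/(2a) = 378.085 / 3.920 = 96.450 m, so total needed = 38.889 + 96.450 = 135.339 m > 45 m — it cannot stop.
Distance remaining when braking begins: 45 − 38.889 = 6.111 m.
v² = v₀² − 2a·d = 378.085 − 2 × 1.960 × 6.111 = 354.130 m²/s².
v = √354.130 = 18.818 m/s.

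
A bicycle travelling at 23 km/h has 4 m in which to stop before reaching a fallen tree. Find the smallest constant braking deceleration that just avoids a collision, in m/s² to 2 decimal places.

Required deceleration ≈ 5.10 m/s²

23 km/h ÷ 3.6 = 6.3889 m/s.
v² = 2a·d ⇒ a = v²/(2d) = 6.3889² / (2 × 4.000) = 40.818 / 8.000 = 5.1022 m/s².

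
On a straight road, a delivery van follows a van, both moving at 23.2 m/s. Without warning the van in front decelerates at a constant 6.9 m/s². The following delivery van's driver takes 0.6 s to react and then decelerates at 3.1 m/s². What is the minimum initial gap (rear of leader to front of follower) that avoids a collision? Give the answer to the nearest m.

Minimum gap ≈ 62 m

Leader travels v²/(2a_L) = 538.240 / 13.800 = 39.003 m before stopping.
Follower covers v·t_r = 23.2000 × 0.6 = 13.920 m while reacting, then v²/(2a_F) = 538.240 / 6.200 = 86.813 m while braking, for a total of 13.920 + 86.813 = 100.733 m.
Since a_F ≤ a_L and the follower starts braking later, the follower is never slower than the leader, so the closest approach is when both have stopped.
Minimum gap = 100.733 − 39.003 = 61.730 m.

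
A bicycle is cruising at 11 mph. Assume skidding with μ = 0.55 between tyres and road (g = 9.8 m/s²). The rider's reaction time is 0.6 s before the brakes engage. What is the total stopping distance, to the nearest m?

11 mph × 0.44704 = 4.9174 m/s.
a = μg = 0.55 × 9.8 = 5.390 m/s².
Reaction distance = v·t_r = 4.9174 × 0.6 = 2.950 m.
Braking distance = v²/(2a) = 4.9174² / (2 × 5.390) = 24.181 / 10.780 = 2.243 m.
Total = 2.950 + 2.243 = 5.193 m.

Total stopping distance ≈ 5 m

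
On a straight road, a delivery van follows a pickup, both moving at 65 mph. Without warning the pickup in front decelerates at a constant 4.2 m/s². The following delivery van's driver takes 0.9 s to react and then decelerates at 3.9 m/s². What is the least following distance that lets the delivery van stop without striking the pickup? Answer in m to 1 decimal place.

65 mph × 0.44704 = 29.0576 m/s.
Leader travels v²/(2a_L) = 844.344 / 8.400 = 100.517 m before stopping.
Follower covers v·t_r = 29.0576 × 0.9 = 26.152 m while reacting, then v²/(2a_F) = 844.344 / 7.800 = 108.249 m while braking, for a total of 26.152 + 108.249 = 134.401 m.
Since a_F ≤ a_L and the follower starts braking later, the follower is never slower than the leader, so the closest approach is when both have stopped.
Minimum gap = 134.401 − 100.517 = 33.884 m.

Minimum gap ≈ 33.9 m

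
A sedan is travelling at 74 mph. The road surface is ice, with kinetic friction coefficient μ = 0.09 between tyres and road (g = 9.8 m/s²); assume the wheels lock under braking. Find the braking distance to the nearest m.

Braking distance ≈ 620 m

74 mph × 0.44704 = 33.0810 m/s.
a = μg = 0.09 × 9.8 = 0.882 m/s².
Braking distance = v²/(2a) = 33.0810² / (2 × 0.882) = 1094.353 / 1.764 = 620.382 m.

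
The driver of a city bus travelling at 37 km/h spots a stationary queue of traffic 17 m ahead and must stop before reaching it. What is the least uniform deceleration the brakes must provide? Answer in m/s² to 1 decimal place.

37 km/h ÷ 3.6 = 10.2778 m/s.
v² = 2a·d ⇒ a = v²/(2d) = 10.2778² / (2 × 17.000) = 105.633 / 34.000 = 3.1069 m/s².

Required deceleration ≈ 3.1 m/s²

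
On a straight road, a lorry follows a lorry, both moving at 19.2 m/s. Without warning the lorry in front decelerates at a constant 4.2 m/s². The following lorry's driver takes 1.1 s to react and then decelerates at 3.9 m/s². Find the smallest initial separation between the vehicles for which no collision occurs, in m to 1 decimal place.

Minimum gap ≈ 24.5 m

Leader travels v²/(2a_L) = 368.640 / 8.400 = 43.886 m before stopping.
Follower covers v·t_r = 19.2000 × 1.1 = 21.120 m while reacting, then v²/(2a_F) = 368.640 / 7.800 = 47.262 m while braking, for a total of 21.120 + 47.262 = 68.382 m.
Since a_F ≤ a_L and the follower starts braking later, the follower is never slower than the leader, so the closest approach is when both have stopped.
Minimum gap = 68.382 − 43.886 = 24.496 m.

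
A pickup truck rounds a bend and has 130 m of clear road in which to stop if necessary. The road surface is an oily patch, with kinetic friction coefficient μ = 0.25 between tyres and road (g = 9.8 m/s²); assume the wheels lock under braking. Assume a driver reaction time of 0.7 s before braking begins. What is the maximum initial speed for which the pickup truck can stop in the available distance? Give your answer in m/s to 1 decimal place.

Maximum speed ≈ 23.6 m/s

a = μg = 0.25 × 9.8 = 2.450 m/s².
Stopping distance: v·t_r + v²/(2a) = 130 with t_r = 0.7 s and a = 2.450 m/s².
So v² + 3.430 v − 637.00 = 0.
Positive root: v = −a·t_r + √((a·t_r)² + 2a·d) = −1.715 + √(2.941 + 637.00) = 23.5821 m/s.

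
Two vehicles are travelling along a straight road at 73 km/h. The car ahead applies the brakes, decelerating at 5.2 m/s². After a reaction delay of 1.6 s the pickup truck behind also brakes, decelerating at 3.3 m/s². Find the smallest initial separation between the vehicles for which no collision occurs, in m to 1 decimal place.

Minimum gap ≈ 55.2 m

73 km/h ÷ 3.6 = 20.2778 m/s.
Leader travels v²/(2a_L) = 411.189 / 10.400 = 39.537 m before stopping.
Follower covers v·t_r = 20.2778 × 1.6 = 32.444 m while reacting, then v²/(2a_F) = 411.189 / 6.600 = 62.301 m while braking, for a total of 32.444 + 62.301 = 94.745 m.
Since a_F ≤ a_L and the follower starts braking later, the follower is never slower than the leader, so the closest approach is when both have stopped.
Minimum gap = 94.745 − 39.537 = 55.208 m.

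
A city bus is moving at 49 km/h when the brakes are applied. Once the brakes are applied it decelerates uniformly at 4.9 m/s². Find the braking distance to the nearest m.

49 km/h ÷ 3.6 = 13.6111 m/s.
Braking distance = v²/(2a) = 13.6111² / (2 × 4.900) = 185.262 / 9.800 = 18.904 m.

Braking distance ≈ 19 m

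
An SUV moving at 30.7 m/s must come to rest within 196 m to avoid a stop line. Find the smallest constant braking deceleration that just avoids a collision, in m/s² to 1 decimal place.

Required deceleration ≈ 2.4 m/s²

v² = 2a·d ⇒ a = v²/(2d) = 30.7000² / (2 × 196.000) = 942.490 / 392.000 = 2.4043 m/s².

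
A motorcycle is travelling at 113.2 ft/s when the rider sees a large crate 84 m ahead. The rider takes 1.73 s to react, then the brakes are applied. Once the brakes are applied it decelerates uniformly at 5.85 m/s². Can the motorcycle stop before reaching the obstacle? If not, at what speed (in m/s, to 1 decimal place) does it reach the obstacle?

113.2 ft/s × 0.3048 = 34.5034 m/s.
Reaction distance = 34.5034 × 1.73 = 59.691 m.
Braking distance needed to stop: v²/(2a) = 1190.485 / 11.700 = 101.751 m, so total needed = 59.691 + 101.751 = 161.442 m > 84 m — it cannot stop.
Distance remaining when braking begins: 84 − 59.691 = 24.309 m.
v² = v₀² − 2a·d = 1190.485 − 2 × 5.850 × 24.309 = 906.070 m²/s².
v = √906.070 = 30.101 m/s.

No — it strikes the obstacle at 30.1 m/s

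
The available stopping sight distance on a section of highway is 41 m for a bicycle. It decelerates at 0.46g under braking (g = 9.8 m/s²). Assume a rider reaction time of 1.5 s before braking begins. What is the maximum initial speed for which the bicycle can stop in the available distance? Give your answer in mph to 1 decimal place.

a = 0.46 × 9.8 = 4.508 m/s².
Stopping distance: v·t_r + v²/(2a) = 41 with t_r = 1.5 s and a = 4.508 m/s².
So v² + 13.524 v − 369.66 = 0.
Positive root: v = −a·t_r + √((a·t_r)² + 2a·d) = −6.762 + √(45.725 + 369.66) = 13.6190 m/s.
13.6190 m/s ÷ 0.44704 = 30.465 mph.

Maximum speed ≈ 30.5 mph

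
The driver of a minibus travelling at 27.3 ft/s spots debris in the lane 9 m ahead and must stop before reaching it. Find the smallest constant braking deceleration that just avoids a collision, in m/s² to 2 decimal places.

27.3 ft/s × 0.3048 = 8.3210 m/s.
v² = 2a·d ⇒ a = v²/(2d) = 8.3210² / (2 × 9.000) = 69.239 / 18.000 = 3.8466 m/s².

Required deceleration ≈ 3.85 m/s²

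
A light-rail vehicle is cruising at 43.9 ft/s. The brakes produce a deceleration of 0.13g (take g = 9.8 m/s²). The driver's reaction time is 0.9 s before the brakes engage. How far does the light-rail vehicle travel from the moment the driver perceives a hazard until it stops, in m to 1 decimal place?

43.9 ft/s × 0.3048 = 13.3807 m/s.
a = 0.13 × 9.8 = 1.274 m/s².
Reaction distance = v·t_r = 13.3807 × 0.9 = 12.043 m.
Braking distance = v²/(2a) = 13.3807² / (2 × 1.274) = 179.043 / 2.548 = 70.268 m.
Total = 12.043 + 70.268 = 82.311 m.

Total stopping distance ≈ 82.3 m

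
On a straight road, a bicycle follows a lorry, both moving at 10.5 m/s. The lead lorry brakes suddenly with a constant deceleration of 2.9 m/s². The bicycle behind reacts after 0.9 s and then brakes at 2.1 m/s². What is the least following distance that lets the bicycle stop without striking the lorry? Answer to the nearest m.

Leader travels v²/(2a_L) = 110.250 / 5.800 = 19.009 m before stopping.
Follower covers v·t_r = 10.5000 × 0.9 = 9.450 m while reacting, then v²/(2a_F) = 110.250 / 4.200 = 26.250 m while braking, for a total of 9.450 + 26.250 = 35.700 m.
Since a_F ≤ a_L and the follower starts braking later, the follower is never slower than the leader, so the closest approach is when both have stopped.
Minimum gap = 35.700 − 19.009 = 16.691 m.

Minimum gap ≈ 17 m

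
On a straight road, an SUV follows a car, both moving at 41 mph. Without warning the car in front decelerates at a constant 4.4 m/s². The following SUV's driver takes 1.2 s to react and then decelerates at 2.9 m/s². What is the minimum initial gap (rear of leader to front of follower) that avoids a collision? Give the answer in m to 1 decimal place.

41 mph × 0.44704 = 18.3286 m/s.
Leader travels v²/(2a_L) = 335.938 / 8.800 = 38.175 m before stopping.
Follower covers v·t_r = 18.3286 × 1.2 = 21.994 m while reacting, then v²/(2a_F) = 335.938 / 5.800 = 57.920 m while braking, for a total of 21.994 + 57.920 = 79.914 m.
Since a_F ≤ a_L and the follower starts braking later, the follower is never slower than the leader, so the closest approach is when both have stopped.
Minimum gap = 79.914 − 38.175 = 41.739 m.

Minimum gap ≈ 41.7 m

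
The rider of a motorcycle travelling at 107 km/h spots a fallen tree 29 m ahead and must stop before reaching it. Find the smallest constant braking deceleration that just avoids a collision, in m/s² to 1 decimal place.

107 km/h ÷ 3.6 = 29.7222 m/s.
v² = 2a·d ⇒ a = v²/(2d) = 29.7222² / (2 × 29.000) = 883.409 / 58.000 = 15.2312 m/s².

Required deceleration ≈ 15.2 m/s²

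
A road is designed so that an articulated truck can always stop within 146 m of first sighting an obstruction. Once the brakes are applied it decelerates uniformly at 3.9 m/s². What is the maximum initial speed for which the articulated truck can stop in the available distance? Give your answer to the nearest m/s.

Maximum speed ≈ 34 m/s

v²/(2a) = d ⇒ v = √(2 × 3.900 × 146) = √1138.80 = 33.7461 m/s.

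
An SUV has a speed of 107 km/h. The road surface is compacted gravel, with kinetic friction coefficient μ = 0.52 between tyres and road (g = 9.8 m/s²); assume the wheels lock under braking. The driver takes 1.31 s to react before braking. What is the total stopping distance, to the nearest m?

107 km/h ÷ 3.6 = 29.7222 m/s.
a = μg = 0.52 × 9.8 = 5.096 m/s².
Reaction distance = v·t_r = 29.7222 × 1.31 = 38.936 m.
Braking distance = v²/(2a) = 29.7222² / (2 × 5.096) = 883.409 / 10.192 = 86.677 m.
Total = 38.936 + 86.677 = 125.613 m.

Total stopping distance ≈ 126 m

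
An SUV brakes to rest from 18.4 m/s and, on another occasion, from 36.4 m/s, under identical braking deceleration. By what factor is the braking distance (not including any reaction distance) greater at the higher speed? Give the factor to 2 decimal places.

Braking distance d = v²/(2a), so with a fixed, d ∝ v².
Factor = (36.4/18.4)² = 1.9783² = 3.9137.

Factor ≈ 3.91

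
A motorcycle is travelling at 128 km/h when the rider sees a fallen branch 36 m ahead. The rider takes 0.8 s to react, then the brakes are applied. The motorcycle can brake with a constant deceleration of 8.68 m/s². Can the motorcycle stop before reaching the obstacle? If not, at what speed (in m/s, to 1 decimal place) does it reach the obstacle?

128 km/h ÷ 3.6 = 35.5556 m/s.
Reaction distance = 35.5556 × 0.8 = 28.444 m.
Braking distance needed to stop: v²/(2a) = 1264.201 / 17.360 = 72.823 m, so total needed = 28.444 + 72.823 = 101.267 m > 36 m — it cannot stop.
Distance remaining when braking begins: 36 − 28.444 = 7.556 m.
v² = v₀² − 2a·d = 1264.201 − 2 × 8.680 × 7.556 = 1133.029 m²/s².
v = √1133.029 = 33.660 m/s.

No — it strikes the obstacle at 33.7 m/s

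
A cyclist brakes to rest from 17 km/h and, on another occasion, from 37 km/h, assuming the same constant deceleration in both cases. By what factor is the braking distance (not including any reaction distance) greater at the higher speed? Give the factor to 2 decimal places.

Factor ≈ 4.74

Braking distance d = v²/(2a), so with a fixed, d ∝ v².
Factor = (37/17)² = 2.1765² = 4.7372.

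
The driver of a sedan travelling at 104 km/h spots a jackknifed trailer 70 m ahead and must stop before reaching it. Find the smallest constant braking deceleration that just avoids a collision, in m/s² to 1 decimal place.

104 km/h ÷ 3.6 = 28.8889 m/s.
v² = 2a·d ⇒ a = v²/(2d) = 28.8889² / (2 × 70.000) = 834.569 / 140.000 = 5.9612 m/s².

Required deceleration ≈ 6.0 m/s²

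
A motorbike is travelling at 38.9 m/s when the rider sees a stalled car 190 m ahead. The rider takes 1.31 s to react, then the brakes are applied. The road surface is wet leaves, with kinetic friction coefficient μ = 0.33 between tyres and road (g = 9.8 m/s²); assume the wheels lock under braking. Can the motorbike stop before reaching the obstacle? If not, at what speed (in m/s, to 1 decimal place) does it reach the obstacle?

No — it strikes the obstacle at 24.8 m/s

a = μg = 0.33 × 9.8 = 3.234 m/s².
Reaction distance = 38.9000 × 1.31 = 50.959 m.
Braking distance needed to stop: v²/(2a) = 1513.210 / 6.468 = 233.953 m, so total needed = 50.959 + 233.953 = 284.912 m > 190 m — it cannot stop.
Distance remaining when braking begins: 190 − 50.959 = 139.041 m.
v² = v₀² − 2a·d = 1513.210 − 2 × 3.234 × 139.041 = 613.893 m²/s².
v = √613.893 = 24.777 m/s.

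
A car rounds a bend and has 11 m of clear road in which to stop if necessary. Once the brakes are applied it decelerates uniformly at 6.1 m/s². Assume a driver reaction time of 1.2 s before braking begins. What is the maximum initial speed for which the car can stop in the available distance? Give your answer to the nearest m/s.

Maximum speed ≈ 6 m/s

Stopping distance: v·t_r + v²/(2a) = 11 with t_r = 1.2 s and a = 6.100 m/s².
So v² + 14.640 v − 134.20 = 0.
Positive root: v = −a·t_r + √((a·t_r)² + 2a·d) = −7.320 + √(53.582 + 134.20) = 6.3834 m/s.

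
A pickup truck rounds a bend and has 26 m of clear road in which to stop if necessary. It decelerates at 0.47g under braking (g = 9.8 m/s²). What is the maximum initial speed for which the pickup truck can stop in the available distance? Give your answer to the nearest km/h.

a = 0.47 × 9.8 = 4.606 m/s².
v²/(2a) = d ⇒ v = √(2 × 4.606 × 26) = √239.51 = 15.4761 m/s.
15.4761 m/s × 3.6 = 55.714 km/h.

Maximum speed ≈ 56 km/h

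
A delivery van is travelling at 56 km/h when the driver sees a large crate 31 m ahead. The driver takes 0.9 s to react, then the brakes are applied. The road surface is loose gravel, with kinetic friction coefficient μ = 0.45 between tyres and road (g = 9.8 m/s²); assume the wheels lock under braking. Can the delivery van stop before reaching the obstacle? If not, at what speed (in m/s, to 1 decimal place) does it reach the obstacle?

No — it strikes the obstacle at 9.6 m/s

56 km/h ÷ 3.6 = 15.5556 m/s.
a = μg = 0.45 × 9.8 = 4.410 m/s².
Reaction distance = 15.5556 × 0.9 = 14.000 m.
Braking distance needed to stop: v²/(2a) = 241.977 / 8.820 = 27.435 m, so total needed = 14.000 + 27.435 = 41.435 m > 31 m — it cannot stop.
Distance remaining when braking begins: 31 − 14.000 = 17.000 m.
v² = v₀² − 2a·d = 241.977 − 2 × 4.410 × 17.000 = 92.037 m²/s².
v = √92.037 = 9.594 m/s.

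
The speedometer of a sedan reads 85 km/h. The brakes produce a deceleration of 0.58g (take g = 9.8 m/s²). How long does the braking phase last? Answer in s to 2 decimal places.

85 km/h ÷ 3.6 = 23.6111 m/s.
a = 0.58 × 9.8 = 5.684 m/s².
Braking time = v/a = 23.6111 / 5.684 = 4.154 s.

Braking time ≈ 4.15 s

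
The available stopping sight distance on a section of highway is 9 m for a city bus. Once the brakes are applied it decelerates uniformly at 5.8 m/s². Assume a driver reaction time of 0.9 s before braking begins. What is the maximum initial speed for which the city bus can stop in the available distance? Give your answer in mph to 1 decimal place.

Maximum speed ≈ 14.0 mph

Stopping distance: v·t_r + v²/(2a) = 9 with t_r = 0.9 s and a = 5.800 m/s².
So v² + 10.440 v − 104.40 = 0.
Positive root: v = −a·t_r + √((a·t_r)² + 2a·d) = −5.220 + √(27.248 + 104.40) = 6.2538 m/s.
6.2538 m/s ÷ 0.44704 = 13.989 mph.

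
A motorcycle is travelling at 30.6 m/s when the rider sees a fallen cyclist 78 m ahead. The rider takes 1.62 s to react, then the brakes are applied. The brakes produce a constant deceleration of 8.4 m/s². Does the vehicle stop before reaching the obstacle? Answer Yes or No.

Reaction distance = 30.6000 × 1.62 = 49.572 m.
Braking distance = v²/(2a) = 936.360 / 16.800 = 55.736 m.
Total stopping distance = 49.572 + 55.736 = 105.308 m, vs 78 m available — it cannot stop in time and overshoots by 105.308 − 78 = 27.308 m.

No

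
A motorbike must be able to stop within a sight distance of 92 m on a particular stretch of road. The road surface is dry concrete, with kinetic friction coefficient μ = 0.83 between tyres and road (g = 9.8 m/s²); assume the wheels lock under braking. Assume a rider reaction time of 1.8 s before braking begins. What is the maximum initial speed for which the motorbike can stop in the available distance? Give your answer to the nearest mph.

Maximum speed ≈ 60 mph

a = μg = 0.83 × 9.8 = 8.134 m/s².
Stopping distance: v·t_r + v²/(2a) = 92 with t_r = 1.8 s and a = 8.134 m/s².
So v² + 29.282 v − 1496.66 = 0.
Positive root: v = −a·t_r + √((a·t_r)² + 2a·d) = −14.641 + √(214.359 + 1496.66) = 26.7235 m/s.
26.7235 m/s ÷ 0.44704 = 59.779 mph.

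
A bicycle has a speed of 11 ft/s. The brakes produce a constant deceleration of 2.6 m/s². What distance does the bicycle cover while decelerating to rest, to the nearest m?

11 ft/s × 0.3048 = 3.3528 m/s.
Braking distance = v²/(2a) = 3.3528² / (2 × 2.600) = 11.241 / 5.200 = 2.162 m.

Braking distance ≈ 2 m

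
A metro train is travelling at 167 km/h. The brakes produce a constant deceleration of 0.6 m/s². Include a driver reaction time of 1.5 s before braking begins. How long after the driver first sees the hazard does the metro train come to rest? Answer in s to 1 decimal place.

167 km/h ÷ 3.6 = 46.3889 m/s.
Braking time = v/a = 46.3889 / 0.600 = 77.315 s.
Total = 1.5 + 77.315 = 78.815 s.

Total time ≈ 78.8 s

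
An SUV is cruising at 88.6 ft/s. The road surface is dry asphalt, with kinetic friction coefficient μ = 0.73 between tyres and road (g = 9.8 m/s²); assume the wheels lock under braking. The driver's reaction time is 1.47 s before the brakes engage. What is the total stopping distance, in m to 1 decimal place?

88.6 ft/s × 0.3048 = 27.0053 m/s.
a = μg = 0.73 × 9.8 = 7.154 m/s².
Reaction distance = v·t_r = 27.0053 × 1.47 = 39.698 m.
Braking distance = v²/(2a) = 27.0053² / (2 × 7.154) = 729.286 / 14.308 = 50.971 m.
Total = 39.698 + 50.971 = 90.669 m.

Total stopping distance ≈ 90.7 m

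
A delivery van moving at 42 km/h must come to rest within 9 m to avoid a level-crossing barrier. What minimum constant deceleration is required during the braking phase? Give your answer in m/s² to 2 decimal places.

Required deceleration ≈ 7.56 m/s²

42 km/h ÷ 3.6 = 11.6667 m/s.
v² = 2a·d ⇒ a = v²/(2d) = 11.6667² / (2 × 9.000) = 136.112 / 18.000 = 7.5618 m/s².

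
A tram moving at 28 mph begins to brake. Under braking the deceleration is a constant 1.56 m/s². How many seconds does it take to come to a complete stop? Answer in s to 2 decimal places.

Braking time ≈ 8.02 s

28 mph × 0.44704 = 12.5171 m/s.
Braking time = v/a = 12.5171 / 1.560 = 8.024 s.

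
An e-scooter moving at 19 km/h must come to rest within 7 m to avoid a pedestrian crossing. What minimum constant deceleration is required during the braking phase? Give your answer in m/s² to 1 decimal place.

19 km/h ÷ 3.6 = 5.2778 m/s.
v² = 2a·d ⇒ a = v²/(2d) = 5.2778² / (2 × 7.000) = 27.855 / 14.000 = 1.9896 m/s².

Required deceleration ≈ 2.0 m/s²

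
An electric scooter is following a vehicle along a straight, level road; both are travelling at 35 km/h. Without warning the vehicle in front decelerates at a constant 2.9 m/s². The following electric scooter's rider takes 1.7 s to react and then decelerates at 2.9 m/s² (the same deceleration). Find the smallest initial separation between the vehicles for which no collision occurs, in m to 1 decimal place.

Minimum gap ≈ 16.5 m

35 km/h ÷ 3.6 = 9.7222 m/s.
Leader travels v²/(2a_L) = 94.521 / 5.800 = 16.297 m before stopping.
Follower covers v·t_r = 9.7222 × 1.7 = 16.528 m while reacting, then v²/(2a_F) = 94.521 / 5.800 = 16.297 m while braking, for a total of 16.528 + 16.297 = 32.825 m.
Since a_F ≤ a_L and the follower starts braking later, the follower is never slower than the leader, so the closest approach is when both have stopped.
Minimum gap = 32.825 − 16.297 = 16.528 m.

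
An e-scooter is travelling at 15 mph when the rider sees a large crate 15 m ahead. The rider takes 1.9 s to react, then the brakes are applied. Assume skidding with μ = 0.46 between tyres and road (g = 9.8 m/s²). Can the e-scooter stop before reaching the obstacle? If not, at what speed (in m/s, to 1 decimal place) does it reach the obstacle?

No — it strikes the obstacle at 5.0 m/s

15 mph × 0.44704 = 6.7056 m/s.
a = μg = 0.46 × 9.8 = 4.508 m/s².
Reaction distance = 6.7056 × 1.9 = 12.741 m.
Braking distance needed to stop: v²/(2a) = 44.965 / 9.016 = 4.987 m, so total needed = 12.741 + 4.987 = 17.728 m > 15 m — it cannot stop.
Distance remaining when braking begins: 15 − 12.741 = 2.259 m.
v² = v₀² − 2a·d = 44.965 − 2 × 4.508 × 2.259 = 24.598 m²/s².
v = √24.598 = 4.960 m/s.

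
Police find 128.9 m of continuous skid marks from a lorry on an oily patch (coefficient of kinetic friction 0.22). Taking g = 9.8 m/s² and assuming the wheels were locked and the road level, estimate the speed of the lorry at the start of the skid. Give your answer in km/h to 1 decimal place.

Initial speed ≈ 84.9 km/h

Deceleration a = μg = 0.22 × 9.8 = 2.156 m/s².
v = √(2a·d) = √(2 × 2.156 × 128.9) = √555.817 = 23.5758 m/s.
= 23.5758 × 3.6 = 84.873 km/h.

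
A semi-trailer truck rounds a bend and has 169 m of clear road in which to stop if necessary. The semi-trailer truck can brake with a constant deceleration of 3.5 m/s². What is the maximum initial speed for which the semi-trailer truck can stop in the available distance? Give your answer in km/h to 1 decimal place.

v²/(2a) = d ⇒ v = √(2 × 3.500 × 169) = √1183.00 = 34.3948 m/s.
34.3948 m/s × 3.6 = 123.821 km/h.

Maximum speed ≈ 123.8 km/h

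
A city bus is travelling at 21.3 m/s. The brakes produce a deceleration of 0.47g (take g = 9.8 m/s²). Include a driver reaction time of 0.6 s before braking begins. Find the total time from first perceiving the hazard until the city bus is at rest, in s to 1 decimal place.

a = 0.47 × 9.8 = 4.606 m/s².
Braking time = v/a = 21.3000 / 4.606 = 4.624 s.
Total = 0.6 + 4.624 = 5.224 s.

Total time ≈ 5.2 s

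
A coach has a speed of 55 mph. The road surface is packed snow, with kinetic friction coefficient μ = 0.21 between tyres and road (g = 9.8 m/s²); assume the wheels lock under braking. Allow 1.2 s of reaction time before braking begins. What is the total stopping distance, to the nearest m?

Total stopping distance ≈ 176 m

55 mph × 0.44704 = 24.5872 m/s.
a = μg = 0.21 × 9.8 = 2.058 m/s².
Reaction distance = v·t_r = 24.5872 × 1.2 = 29.505 m.
Braking distance = v²/(2a) = 24.5872² / (2 × 2.058) = 604.530 / 4.116 = 146.873 m.
Total = 29.505 + 146.873 = 176.378 m.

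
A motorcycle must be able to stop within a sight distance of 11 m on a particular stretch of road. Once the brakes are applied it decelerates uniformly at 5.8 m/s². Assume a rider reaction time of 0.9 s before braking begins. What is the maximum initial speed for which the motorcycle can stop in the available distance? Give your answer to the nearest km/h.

Maximum speed ≈ 26 km/h

Stopping distance: v·t_r + v²/(2a) = 11 with t_r = 0.9 s and a = 5.800 m/s².
So v² + 10.440 v − 127.60 = 0.
Positive root: v = −a·t_r + √((a·t_r)² + 2a·d) = −5.220 + √(27.248 + 127.60) = 7.2238 m/s.
7.2238 m/s × 3.6 = 26.006 km/h.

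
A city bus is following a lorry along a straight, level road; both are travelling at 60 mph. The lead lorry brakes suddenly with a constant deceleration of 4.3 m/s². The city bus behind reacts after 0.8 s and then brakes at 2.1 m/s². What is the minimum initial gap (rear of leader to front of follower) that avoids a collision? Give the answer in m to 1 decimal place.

60 mph × 0.44704 = 26.8224 m/s.
Leader travels v²/(2a_L) = 719.441 / 8.600 = 83.656 m before stopping.
Follower covers v·t_r = 26.8224 × 0.8 = 21.458 m while reacting, then v²/(2a_F) = 719.441 / 4.200 = 171.295 m while braking, for a total of 21.458 + 171.295 = 192.753 m.
Since a_F ≤ a_L and the follower starts braking later, the follower is never slower than the leader, so the closest approach is when both have stopped.
Minimum gap = 192.753 − 83.656 = 109.097 m.

Minimum gap ≈ 109.1 m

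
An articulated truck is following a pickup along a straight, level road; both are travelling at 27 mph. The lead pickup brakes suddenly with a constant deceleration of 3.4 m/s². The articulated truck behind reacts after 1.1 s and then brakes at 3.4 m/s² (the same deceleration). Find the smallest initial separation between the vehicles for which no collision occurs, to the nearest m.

Minimum gap ≈ 13 m

27 mph × 0.44704 = 12.0701 m/s.
Leader travels v²/(2a_L) = 145.687 / 6.800 = 21.425 m before stopping.
Follower covers v·t_r = 12.0701 × 1.1 = 13.277 m while reacting, then v²/(2a_F) = 145.687 / 6.800 = 21.425 m while braking, for a total of 13.277 + 21.425 = 34.702 m.
Since a_F ≤ a_L and the follower starts braking later, the follower is never slower than the leader, so the closest approach is when both have stopped.
Minimum gap = 34.702 − 21.425 = 13.277 m.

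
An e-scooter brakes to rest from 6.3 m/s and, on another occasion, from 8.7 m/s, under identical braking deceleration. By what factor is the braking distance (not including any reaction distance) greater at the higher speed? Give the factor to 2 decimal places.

Factor ≈ 1.91

Braking distance d = v²/(2a), so with a fixed, d ∝ v².
Factor = (8.7/6.3)² = 1.3810² = 1.9072.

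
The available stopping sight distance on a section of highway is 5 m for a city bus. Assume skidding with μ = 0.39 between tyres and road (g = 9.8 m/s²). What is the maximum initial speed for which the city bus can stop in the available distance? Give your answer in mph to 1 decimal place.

Maximum speed ≈ 13.8 mph

a = μg = 0.39 × 9.8 = 3.822 m/s².
v²/(2a) = d ⇒ v = √(2 × 3.822 × 5) = √38.22 = 6.1822 m/s.
6.1822 m/s ÷ 0.44704 = 13.829 mph.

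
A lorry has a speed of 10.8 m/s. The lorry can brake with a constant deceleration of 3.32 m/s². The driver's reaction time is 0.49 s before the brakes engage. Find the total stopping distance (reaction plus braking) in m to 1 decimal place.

Reaction distance = v·t_r = 10.8000 × 0.49 = 5.292 m.
Braking distance = v²/(2a) = 10.8000² / (2 × 3.320) = 116.640 / 6.640 = 17.566 m.
Total = 5.292 + 17.566 = 22.858 m.

Total stopping distance ≈ 22.9 m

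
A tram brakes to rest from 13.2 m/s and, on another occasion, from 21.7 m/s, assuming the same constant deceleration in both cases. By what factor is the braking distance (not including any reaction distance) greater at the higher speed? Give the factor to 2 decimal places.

Braking distance d = v²/(2a), so with a fixed, d ∝ v².
Factor = (21.7/13.2)² = 1.6439² = 2.7024.

Factor ≈ 2.70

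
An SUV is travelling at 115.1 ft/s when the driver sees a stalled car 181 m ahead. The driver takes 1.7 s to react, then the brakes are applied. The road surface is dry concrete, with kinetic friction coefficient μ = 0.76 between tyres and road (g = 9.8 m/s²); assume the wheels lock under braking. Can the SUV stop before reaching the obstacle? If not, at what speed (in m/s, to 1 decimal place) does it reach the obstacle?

115.1 ft/s × 0.3048 = 35.0825 m/s.
a = μg = 0.76 × 9.8 = 7.448 m/s².
Reaction distance = 35.0825 × 1.7 = 59.640 m.
Braking distance = v²/(2a) = 1230.782 / 14.896 = 82.625 m.
Total stopping distance = 59.640 + 82.625 = 142.265 m, vs 181 m available — it stops with 181 − 142.265 = 38.735 m to spare.

Yes — it stops about 38.7 m short of the obstacle, so it never reaches it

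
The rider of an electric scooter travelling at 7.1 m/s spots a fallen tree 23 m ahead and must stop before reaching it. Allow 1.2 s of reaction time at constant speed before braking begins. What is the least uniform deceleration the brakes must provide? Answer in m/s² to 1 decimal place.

Distance covered during reaction = 7.1000 × 1.2 = 8.520 m.
Distance available for braking: 23 − 8.520 = 14.480 m.
v² = 2a·d ⇒ a = v²/(2d) = 7.1000² / (2 × 14.480) = 50.410 / 28.960 = 1.7407 m/s².

Required deceleration ≈ 1.7 m/s²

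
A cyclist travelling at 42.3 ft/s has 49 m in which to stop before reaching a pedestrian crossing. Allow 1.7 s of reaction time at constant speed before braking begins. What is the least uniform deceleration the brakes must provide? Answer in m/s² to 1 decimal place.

42.3 ft/s × 0.3048 = 12.8930 m/s.
Distance covered during reaction = 12.8930 × 1.7 = 21.918 m.
Distance available for braking: 49 − 21.918 = 27.082 m.
v² = 2a·d ⇒ a = v²/(2d) = 12.8930² / (2 × 27.082) = 166.229 / 54.164 = 3.0690 m/s².

Required deceleration ≈ 3.1 m/s²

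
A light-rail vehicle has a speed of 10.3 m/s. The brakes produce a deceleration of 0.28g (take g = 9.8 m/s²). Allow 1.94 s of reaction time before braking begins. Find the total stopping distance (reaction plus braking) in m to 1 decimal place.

a = 0.28 × 9.8 = 2.744 m/s².
Reaction distance = v·t_r = 10.3000 × 1.94 = 19.982 m.
Braking distance = v²/(2a) = 10.3000² / (2 × 2.744) = 106.090 / 5.488 = 19.331 m.
Total = 19.982 + 19.331 = 39.313 m.

Total stopping distance ≈ 39.3 m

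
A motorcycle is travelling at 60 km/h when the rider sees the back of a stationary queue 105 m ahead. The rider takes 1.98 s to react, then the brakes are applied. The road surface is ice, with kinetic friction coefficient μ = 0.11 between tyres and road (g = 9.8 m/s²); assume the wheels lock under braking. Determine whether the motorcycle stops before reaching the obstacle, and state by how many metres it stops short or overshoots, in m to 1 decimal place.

No — it overshoots by 56.8 m

60 km/h ÷ 3.6 = 16.6667 m/s.
a = μg = 0.11 × 9.8 = 1.078 m/s².
Reaction distance = 16.6667 × 1.98 = 33.000 m.
Braking distance = v²/(2a) = 277.779 / 2.156 = 128.840 m.
Total stopping distance = 33.000 + 128.840 = 161.840 m, vs 105 m available — it cannot stop in time and overshoots by 161.840 − 105 = 56.840 m.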